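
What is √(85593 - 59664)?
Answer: 3*√2881 ≈ 161.02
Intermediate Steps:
√(85593 - 59664) = √25929 = 3*√2881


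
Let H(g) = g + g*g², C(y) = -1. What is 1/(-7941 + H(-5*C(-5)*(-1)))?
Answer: -1/8071 ≈ -0.00012390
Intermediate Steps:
H(g) = g + g³
1/(-7941 + H(-5*C(-5)*(-1))) = 1/(-7941 + (-5*(-1)*(-1) + (-5*(-1)*(-1))³)) = 1/(-7941 + (5*(-1) + (5*(-1))³)) = 1/(-7941 + (-5 + (-5)³)) = 1/(-7941 + (-5 - 125)) = 1/(-7941 - 130) = 1/(-8071) = -1/8071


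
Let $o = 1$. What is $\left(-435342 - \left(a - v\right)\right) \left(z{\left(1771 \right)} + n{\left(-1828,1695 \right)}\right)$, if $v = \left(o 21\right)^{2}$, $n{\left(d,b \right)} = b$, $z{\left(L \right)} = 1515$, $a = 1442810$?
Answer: $-6027452310$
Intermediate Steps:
$v = 441$ ($v = \left(1 \cdot 21\right)^{2} = 21^{2} = 441$)
$\left(-435342 - \left(a - v\right)\right) \left(z{\left(1771 \right)} + n{\left(-1828,1695 \right)}\right) = \left(-435342 + \left(441 - 1442810\right)\right) \left(1515 + 1695\right) = \left(-435342 + \left(441 - 1442810\right)\right) 3210 = \left(-435342 - 1442369\right) 3210 = \left(-1877711\right) 3210 = -6027452310$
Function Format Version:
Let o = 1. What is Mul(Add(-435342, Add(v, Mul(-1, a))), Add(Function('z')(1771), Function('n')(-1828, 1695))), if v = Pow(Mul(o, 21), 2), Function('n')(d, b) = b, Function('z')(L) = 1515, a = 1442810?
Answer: -6027452310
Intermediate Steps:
v = 441 (v = Pow(Mul(1, 21), 2) = Pow(21, 2) = 441)
Mul(Add(-435342, Add(v, Mul(-1, a))), Add(Function('z')(1771), Function('n')(-1828, 1695))) = Mul(Add(-435342, Add(441, Mul(-1, 1442810))), Add(1515, 1695)) = Mul(Add(-435342, Add(441, -1442810)), 3210) = Mul(Add(-435342, -1442369), 3210) = Mul(-1877711, 3210) = -6027452310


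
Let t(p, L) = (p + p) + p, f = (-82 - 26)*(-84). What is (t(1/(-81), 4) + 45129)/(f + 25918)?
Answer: 609241/472365 ≈ 1.2898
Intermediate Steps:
f = 9072 (f = -108*(-84) = 9072)
t(p, L) = 3*p (t(p, L) = 2*p + p = 3*p)
(t(1/(-81), 4) + 45129)/(f + 25918) = (3/(-81) + 45129)/(9072 + 25918) = (3*(-1/81) + 45129)/34990 = (-1/27 + 45129)*(1/34990) = (1218482/27)*(1/34990) = 609241/472365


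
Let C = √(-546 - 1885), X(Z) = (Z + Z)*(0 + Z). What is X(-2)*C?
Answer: 8*I*√2431 ≈ 394.44*I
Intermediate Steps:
X(Z) = 2*Z² (X(Z) = (2*Z)*Z = 2*Z²)
C = I*√2431 (C = √(-2431) = I*√2431 ≈ 49.305*I)
X(-2)*C = (2*(-2)²)*(I*√2431) = (2*4)*(I*√2431) = 8*(I*√2431) = 8*I*√2431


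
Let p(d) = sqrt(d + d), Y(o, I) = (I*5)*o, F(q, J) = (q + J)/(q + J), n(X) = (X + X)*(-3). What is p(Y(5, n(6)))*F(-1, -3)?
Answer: 30*I*sqrt(2) ≈ 42.426*I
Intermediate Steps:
n(X) = -6*X (n(X) = (2*X)*(-3) = -6*X)
F(q, J) = 1 (F(q, J) = (J + q)/(J + q) = 1)
Y(o, I) = 5*I*o (Y(o, I) = (5*I)*o = 5*I*o)
p(d) = sqrt(2)*sqrt(d) (p(d) = sqrt(2*d) = sqrt(2)*sqrt(d))
p(Y(5, n(6)))*F(-1, -3) = (sqrt(2)*sqrt(5*(-6*6)*5))*1 = (sqrt(2)*sqrt(5*(-36)*5))*1 = (sqrt(2)*sqrt(-900))*1 = (sqrt(2)*(30*I))*1 = (30*I*sqrt(2))*1 = 30*I*sqrt(2)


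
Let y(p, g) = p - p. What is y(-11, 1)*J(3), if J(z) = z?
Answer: 0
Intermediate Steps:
y(p, g) = 0
y(-11, 1)*J(3) = 0*3 = 0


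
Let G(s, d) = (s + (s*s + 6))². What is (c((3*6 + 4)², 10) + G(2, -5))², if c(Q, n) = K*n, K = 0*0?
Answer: 20736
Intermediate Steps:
K = 0
G(s, d) = (6 + s + s²)² (G(s, d) = (s + (s² + 6))² = (s + (6 + s²))² = (6 + s + s²)²)
c(Q, n) = 0 (c(Q, n) = 0*n = 0)
(c((3*6 + 4)², 10) + G(2, -5))² = (0 + (6 + 2 + 2²)²)² = (0 + (6 + 2 + 4)²)² = (0 + 12²)² = (0 + 144)² = 144² = 20736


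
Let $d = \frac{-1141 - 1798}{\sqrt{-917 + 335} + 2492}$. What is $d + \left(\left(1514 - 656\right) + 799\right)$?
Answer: $\frac{5141858217}{3105323} + \frac{2939 i \sqrt{582}}{6210646} \approx 1655.8 + 0.011416 i$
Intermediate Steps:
$d = - \frac{2939}{2492 + i \sqrt{582}}$ ($d = - \frac{2939}{\sqrt{-582} + 2492} = - \frac{2939}{i \sqrt{582} + 2492} = - \frac{2939}{2492 + i \sqrt{582}} \approx -1.1793 + 0.011416 i$)
$d + \left(\left(1514 - 656\right) + 799\right) = \left(- \frac{3661994}{3105323} + \frac{2939 i \sqrt{582}}{6210646}\right) + \left(\left(1514 - 656\right) + 799\right) = \left(- \frac{3661994}{3105323} + \frac{2939 i \sqrt{582}}{6210646}\right) + \left(858 + 799\right) = \left(- \frac{3661994}{3105323} + \frac{2939 i \sqrt{582}}{6210646}\right) + 1657 = \frac{5141858217}{3105323} + \frac{2939 i \sqrt{582}}{6210646}$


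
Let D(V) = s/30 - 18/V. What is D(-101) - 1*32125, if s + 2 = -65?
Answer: -97344977/3030 ≈ -32127.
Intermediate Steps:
s = -67 (s = -2 - 65 = -67)
D(V) = -67/30 - 18/V
D(-101) - 1*32125 = (-67/30 - 18/(-101)) - 1*32125 = (-67/30 - 18*(-1/101)) - 32125 = (-67/30 + 18/101) - 32125 = -6227/3030 - 32125 = -97344977/3030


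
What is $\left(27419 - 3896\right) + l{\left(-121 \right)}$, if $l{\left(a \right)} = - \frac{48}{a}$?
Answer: $\frac{2846331}{121} \approx 23523.0$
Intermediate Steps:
$\left(27419 - 3896\right) + l{\left(-121 \right)} = \left(27419 - 3896\right) - \frac{48}{-121} = 23523 - - \frac{48}{121} = 23523 + \frac{48}{121} = \frac{2846331}{121}$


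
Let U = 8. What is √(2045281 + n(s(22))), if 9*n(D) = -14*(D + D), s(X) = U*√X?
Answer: √(18407529 - 224*√22)/3 ≈ 1430.1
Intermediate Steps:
s(X) = 8*√X
n(D) = -28*D/9 (n(D) = (-14*(D + D))/9 = (-28*D)/9 = -28*D/9)
√(2045281 + n(s(22))) = √(2045281 - 224*√22/9)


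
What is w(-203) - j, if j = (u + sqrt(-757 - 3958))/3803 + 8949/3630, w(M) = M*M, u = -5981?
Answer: 189624463331/4601630 - I*sqrt(4715)/3803 ≈ 41208.0 - 0.018056*I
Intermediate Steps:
w(M) = M**2
j = 4107339/4601630 + I*sqrt(4715)/3803 (j = (-5981 + sqrt(-757 - 3958))/3803 + 8949/3630 = (-5981 + sqrt(-4715))*(1/3803) + 8949*(1/3630) = (-5981 + I*sqrt(4715))*(1/3803) + 2983/1210 = (-5981/3803 + I*sqrt(4715)/3803) + 2983/1210 = 4107339/4601630 + I*sqrt(4715)/3803 ≈ 0.89258 + 0.018056*I)
w(-203) - j = (-203)**2 - (4107339/4601630 + I*sqrt(4715)/3803) = 41209 + (-4107339/4601630 - I*sqrt(4715)/3803) = 189624463331/4601630 - I*sqrt(4715)/3803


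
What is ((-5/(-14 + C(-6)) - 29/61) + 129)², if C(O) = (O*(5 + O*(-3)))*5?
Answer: 30466701712225/1844187136 ≈ 16520.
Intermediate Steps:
C(O) = 5*O*(5 - 3*O) (C(O) = (O*(5 - 3*O))*5 = 5*O*(5 - 3*O))
((-5/(-14 + C(-6)) - 29/61) + 129)² = ((-5/(-14 + 5*(-6)*(5 - 3*(-6))) - 29/61) + 129)² = ((-5/(-14 + 5*(-6)*(5 + 18)) - 29*1/61) + 129)² = ((-5/(-14 + 5*(-6)*23) - 29/61) + 129)² = ((-5/(-14 - 690) - 29/61) + 129)² = ((-5/(-704) - 29/61) + 129)² = ((-5*(-1/704) - 29/61) + 129)² = ((5/704 - 29/61) + 129)² = (-20111/42944 + 129)² = (5519665/42944)² = 30466701712225/1844187136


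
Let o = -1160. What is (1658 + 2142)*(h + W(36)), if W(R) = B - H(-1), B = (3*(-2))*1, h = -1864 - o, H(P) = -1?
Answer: -2694200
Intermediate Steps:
h = -704 (h = -1864 - 1*(-1160) = -1864 + 1160 = -704)
B = -6 (B = -6*1 = -6)
W(R) = -5 (W(R) = -6 - 1*(-1) = -6 + 1 = -5)
(1658 + 2142)*(h + W(36)) = (1658 + 2142)*(-704 - 5) = 3800*(-709) = -2694200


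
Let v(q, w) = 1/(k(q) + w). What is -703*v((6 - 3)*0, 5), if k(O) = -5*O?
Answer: -703/5 ≈ -140.60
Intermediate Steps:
v(q, w) = 1/(w - 5*q) (v(q, w) = 1/(-5*q + w) = 1/(w - 5*q))
-703*v((6 - 3)*0, 5) = -(-703)/(-1*5 + 5*((6 - 3)*0)) = -(-703)/(-5 + 5*(3*0)) = -(-703)/(-5 + 5*0) = -(-703)/(-5 + 0) = -(-703)/(-5) = -(-703)*(-1)/5 = -703*⅕ = -703/5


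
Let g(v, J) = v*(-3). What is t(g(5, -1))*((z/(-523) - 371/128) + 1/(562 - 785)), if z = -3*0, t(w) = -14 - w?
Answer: -82861/28544 ≈ -2.9029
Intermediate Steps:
g(v, J) = -3*v
z = 0
t(g(5, -1))*((z/(-523) - 371/128) + 1/(562 - 785)) = (-14 - (-3)*5)*((0/(-523) - 371/128) + 1/(562 - 785)) = (-14 - 1*(-15))*((0*(-1/523) - 371*1/128) + 1/(-223)) = (-14 + 15)*((0 - 371/128) - 1/223) = 1*(-371/128 - 1/223) = 1*(-82861/28544) = -82861/28544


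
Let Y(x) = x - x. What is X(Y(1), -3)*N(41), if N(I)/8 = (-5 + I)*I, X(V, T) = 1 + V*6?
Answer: 11808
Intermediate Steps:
Y(x) = 0
X(V, T) = 1 + 6*V
N(I) = 8*I*(-5 + I) (N(I) = 8*((-5 + I)*I) = 8*(I*(-5 + I)) = 8*I*(-5 + I))
X(Y(1), -3)*N(41) = (1 + 6*0)*(8*41*(-5 + 41)) = (1 + 0)*(8*41*36) = 1*11808 = 11808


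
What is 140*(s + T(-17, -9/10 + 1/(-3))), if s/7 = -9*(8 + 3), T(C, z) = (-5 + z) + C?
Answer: -300818/3 ≈ -1.0027e+5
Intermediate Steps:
T(C, z) = -5 + C + z
s = -693 (s = 7*(-9*(8 + 3)) = 7*(-9*11) = 7*(-99) = -693)
140*(s + T(-17, -9/10 + 1/(-3))) = 140*(-693 + (-5 - 17 + (-9/10 + 1/(-3)))) = 140*(-693 + (-5 - 17 + (-9*⅒ + 1*(-⅓)))) = 140*(-693 + (-5 - 17 + (-9/10 - ⅓))) = 140*(-693 + (-5 - 17 - 37/30)) = 140*(-693 - 697/30) = 140*(-21487/30) = -300818/3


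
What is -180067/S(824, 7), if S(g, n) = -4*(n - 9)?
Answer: -180067/8 ≈ -22508.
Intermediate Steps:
S(g, n) = 36 - 4*n (S(g, n) = -4*(-9 + n) = 36 - 4*n)
-180067/S(824, 7) = -180067/(36 - 4*7) = -180067/(36 - 28) = -180067/8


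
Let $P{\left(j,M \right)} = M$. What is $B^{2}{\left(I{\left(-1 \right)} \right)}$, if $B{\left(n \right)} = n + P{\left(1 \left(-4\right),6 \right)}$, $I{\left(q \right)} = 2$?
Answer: $64$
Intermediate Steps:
$B{\left(n \right)} = 6 + n$ ($B{\left(n \right)} = n + 6 = 6 + n$)
$B^{2}{\left(I{\left(-1 \right)} \right)} = \left(6 + 2\right)^{2} = 8^{2} = 64$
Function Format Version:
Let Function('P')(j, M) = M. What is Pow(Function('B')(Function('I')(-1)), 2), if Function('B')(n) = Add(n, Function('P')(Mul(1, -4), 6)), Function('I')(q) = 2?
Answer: 64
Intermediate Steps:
Function('B')(n) = Add(6, n) (Function('B')(n) = Add(n, 6) = Add(6, n))
Pow(Function('B')(Function('I')(-1)), 2) = Pow(Add(6, 2), 2) = Pow(8, 2) = 64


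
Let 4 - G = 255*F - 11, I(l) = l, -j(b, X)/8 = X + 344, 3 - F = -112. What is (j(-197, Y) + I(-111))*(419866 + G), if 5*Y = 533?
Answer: -7256139924/5 ≈ -1.4512e+9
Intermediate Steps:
Y = 533/5 (Y = (1/5)*533 = 533/5 ≈ 106.60)
F = 115 (F = 3 - 1*(-112) = 3 + 112 = 115)
j(b, X) = -2752 - 8*X (j(b, X) = -8*(X + 344) = -8*(344 + X) = -2752 - 8*X)
G = -29310 (G = 4 - (255*115 - 11) = 4 - (29325 - 11) = 4 - 1*29314 = 4 - 29314 = -29310)
(j(-197, Y) + I(-111))*(419866 + G) = ((-2752 - 8*533/5) - 111)*(419866 - 29310) = ((-2752 - 4264/5) - 111)*390556 = (-18024/5 - 111)*390556 = -18579/5*390556 = -7256139924/5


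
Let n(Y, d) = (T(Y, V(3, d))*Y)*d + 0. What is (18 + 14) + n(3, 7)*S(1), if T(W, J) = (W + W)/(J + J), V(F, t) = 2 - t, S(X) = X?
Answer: 97/5 ≈ 19.400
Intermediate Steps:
T(W, J) = W/J (T(W, J) = (2*W)/((2*J)) = (2*W)*(1/(2*J)) = W/J)
n(Y, d) = d*Y²/(2 - d) (n(Y, d) = ((Y/(2 - d))*Y)*d + 0 = (Y²/(2 - d))*d + 0 = d*Y²/(2 - d) + 0 = d*Y²/(2 - d))
(18 + 14) + n(3, 7)*S(1) = (18 + 14) - 1*7*3²/(-2 + 7)*1 = 32 - 1*7*9/5*1 = 32 - 1*7*9*⅕*1 = 32 - 63/5*1 = 32 - 63/5 = 97/5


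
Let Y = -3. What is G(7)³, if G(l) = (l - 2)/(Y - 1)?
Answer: -125/64 ≈ -1.9531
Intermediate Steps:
G(l) = ½ - l/4 (G(l) = (l - 2)/(-3 - 1) = (-2 + l)/(-4) = (-2 + l)*(-¼) = ½ - l/4)
G(7)³ = (½ - ¼*7)³ = (½ - 7/4)³ = (-5/4)³ = -125/64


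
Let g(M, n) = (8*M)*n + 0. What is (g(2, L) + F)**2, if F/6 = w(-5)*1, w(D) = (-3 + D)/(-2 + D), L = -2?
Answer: 30976/49 ≈ 632.16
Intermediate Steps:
w(D) = (-3 + D)/(-2 + D)
g(M, n) = 8*M*n (g(M, n) = 8*M*n + 0 = 8*M*n)
F = 48/7 (F = 6*(((-3 - 5)/(-2 - 5))*1) = 6*((-8/(-7))*1) = 6*(-1/7*(-8)*1) = 6*((8/7)*1) = 6*(8/7) = 48/7 ≈ 6.8571)
(g(2, L) + F)**2 = (8*2*(-2) + 48/7)**2 = (-32 + 48/7)**2 = (-176/7)**2 = 30976/49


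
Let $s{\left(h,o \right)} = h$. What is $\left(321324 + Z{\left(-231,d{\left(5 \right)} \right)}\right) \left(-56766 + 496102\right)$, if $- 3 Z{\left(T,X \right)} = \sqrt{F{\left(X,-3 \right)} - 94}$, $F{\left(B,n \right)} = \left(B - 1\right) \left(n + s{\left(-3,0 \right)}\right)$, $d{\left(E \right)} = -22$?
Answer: $141169200864 - \frac{878672 \sqrt{11}}{3} \approx 1.4117 \cdot 10^{11}$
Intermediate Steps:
$F{\left(B,n \right)} = \left(-1 + B\right) \left(-3 + n\right)$ ($F{\left(B,n \right)} = \left(B - 1\right) \left(n - 3\right) = \left(-1 + B\right) \left(-3 + n\right)$)
$Z{\left(T,X \right)} = - \frac{\sqrt{-88 - 6 X}}{3}$ ($Z{\left(T,X \right)} = - \frac{\sqrt{\left(3 - -3 - 3 X + X \left(-3\right)\right) - 94}}{3} = - \frac{\sqrt{\left(3 + 3 - 3 X - 3 X\right) - 94}}{3} = - \frac{\sqrt{\left(6 - 6 X\right) - 94}}{3} = - \frac{\sqrt{-88 - 6 X}}{3}$)
$\left(321324 + Z{\left(-231,d{\left(5 \right)} \right)}\right) \left(-56766 + 496102\right) = \left(321324 - \frac{\sqrt{-88 - -132}}{3}\right) \left(-56766 + 496102\right) = \left(321324 - \frac{\sqrt{-88 + 132}}{3}\right) 439336 = \left(321324 - \frac{\sqrt{44}}{3}\right) 439336 = \left(321324 - \frac{2 \sqrt{11}}{3}\right) 439336 = 141169200864 - \frac{878672 \sqrt{11}}{3}$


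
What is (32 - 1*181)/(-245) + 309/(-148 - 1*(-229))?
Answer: 29258/6615 ≈ 4.4230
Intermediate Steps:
(32 - 1*181)/(-245) + 309/(-148 - 1*(-229)) = (32 - 181)*(-1/245) + 309/(-148 + 229) = -149*(-1/245) + 309/81 = 149/245 + 309*(1/81) = 149/245 + 103/27 = 29258/6615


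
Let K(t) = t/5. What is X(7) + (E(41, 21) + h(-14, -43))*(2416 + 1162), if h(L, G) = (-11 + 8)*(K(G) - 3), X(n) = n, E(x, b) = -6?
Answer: 515267/5 ≈ 1.0305e+5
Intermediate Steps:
K(t) = t/5 (K(t) = t*(1/5) = t/5)
h(L, G) = 9 - 3*G/5 (h(L, G) = (-11 + 8)*(G/5 - 3) = -3*(-3 + G/5) = 9 - 3*G/5)
X(7) + (E(41, 21) + h(-14, -43))*(2416 + 1162) = 7 + (-6 + (9 - 3/5*(-43)))*(2416 + 1162) = 7 + (-6 + (9 + 129/5))*3578 = 7 + (-6 + 174/5)*3578 = 7 + (144/5)*3578 = 7 + 515232/5 = 515267/5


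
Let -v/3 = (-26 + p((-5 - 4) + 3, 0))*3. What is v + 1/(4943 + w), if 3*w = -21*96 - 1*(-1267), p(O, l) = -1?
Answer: 3421443/14080 ≈ 243.00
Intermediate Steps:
w = -749/3 (w = (-21*96 - 1*(-1267))/3 = (-2016 + 1267)/3 = (1/3)*(-749) = -749/3 ≈ -249.67)
v = 243 (v = -3*(-26 - 1)*3 = -(-81)*3 = -3*(-81) = 243)
v + 1/(4943 + w) = 243 + 1/(4943 - 749/3) = 243 + 1/(14080/3) = 243 + 3/14080 = 3421443/14080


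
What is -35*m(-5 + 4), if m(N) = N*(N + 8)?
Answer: 245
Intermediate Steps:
m(N) = N*(8 + N)
-35*m(-5 + 4) = -35*(-5 + 4)*(8 + (-5 + 4)) = -(-35)*(8 - 1) = -(-35)*7 = -35*(-7) = 245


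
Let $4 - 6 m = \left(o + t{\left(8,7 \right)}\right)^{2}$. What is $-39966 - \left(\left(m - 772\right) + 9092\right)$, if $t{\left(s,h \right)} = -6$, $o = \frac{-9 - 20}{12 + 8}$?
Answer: $- \frac{38621933}{800} \approx -48277.0$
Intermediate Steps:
$o = - \frac{29}{20} \approx -1.45$
$m = - \frac{6867}{800}$ ($m = \frac{2}{3} - \frac{\left(- \frac{29}{20} - 6\right)^{2}}{6} = \frac{2}{3} - \frac{\left(- \frac{149}{20}\right)^{2}}{6} = \frac{2}{3} - \frac{22201}{2400} = - \frac{6867}{800} \approx -8.5838$)
$-39966 - \left(\left(m - 772\right) + 9092\right) = -39966 - \left(\left(- \frac{6867}{800} - 772\right) + 9092\right) = -39966 - \left(- \frac{624467}{800} + 9092\right) = -39966 - \frac{6649133}{800} = - \frac{38621933}{800}$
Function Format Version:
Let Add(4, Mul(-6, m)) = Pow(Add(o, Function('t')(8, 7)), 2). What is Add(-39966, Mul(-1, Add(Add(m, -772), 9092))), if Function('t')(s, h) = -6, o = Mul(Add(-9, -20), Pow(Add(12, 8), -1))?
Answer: Rational(-38621933, 800) ≈ -48277.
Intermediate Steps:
o = Rational(-29, 20) (o = Mul(-29, Pow(20, -1)) = Mul(-29, Rational(1, 20)) = Rational(-29, 20) ≈ -1.4500)
m = Rational(-6867, 800) (m = Add(Rational(2, 3), Mul(Rational(-1, 6), Pow(Add(Rational(-29, 20), -6), 2))) = Add(Rational(2, 3), Mul(Rational(-1, 6), Pow(Rational(-149, 20), 2))) = Add(Rational(2, 3), Mul(Rational(-1, 6), Rational(22201, 400))) = Add(Rational(2, 3), Rational(-22201, 2400)) = Rational(-6867, 800) ≈ -8.5838)
Add(-39966, Mul(-1, Add(Add(m, -772), 9092))) = Add(-39966, Mul(-1, Add(Add(Rational(-6867, 800), -772), 9092))) = Add(-39966, Mul(-1, Add(Rational(-624467, 800), 9092))) = Add(-39966, Mul(-1, Rational(6649133, 800))) = Add(-39966, Rational(-6649133, 800)) = Rational(-38621933, 800)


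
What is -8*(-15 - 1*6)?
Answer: 168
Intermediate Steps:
-8*(-15 - 1*6) = -8*(-15 - 6) = -8*(-21) = 168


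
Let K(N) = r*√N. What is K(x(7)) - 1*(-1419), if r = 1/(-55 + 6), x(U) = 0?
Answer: 1419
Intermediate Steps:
r = -1/49 (r = 1/(-49) = -1/49 ≈ -0.020408)
K(N) = -√N/49
K(x(7)) - 1*(-1419) = -√0/49 - 1*(-1419) = -1/49*0 + 1419 = 0 + 1419 = 1419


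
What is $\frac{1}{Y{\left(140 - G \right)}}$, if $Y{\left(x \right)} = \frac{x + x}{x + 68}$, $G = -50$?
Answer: $\frac{129}{190} \approx 0.67895$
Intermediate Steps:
$Y{\left(x \right)} = \frac{2 x}{68 + x}$
$\frac{1}{Y{\left(140 - G \right)}} = \frac{1}{2 \left(140 - -50\right) \frac{1}{68 + \left(140 - -50\right)}} = \frac{1}{2 \left(140 + 50\right) \frac{1}{68 + \left(140 + 50\right)}} = \frac{1}{2 \cdot 190 \frac{1}{68 + 190}} = \frac{1}{2 \cdot 190 \cdot \frac{1}{258}} = \frac{1}{\frac{190}{129}} = \frac{129}{190}$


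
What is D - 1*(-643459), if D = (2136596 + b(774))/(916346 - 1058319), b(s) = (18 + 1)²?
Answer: 91351667650/141973 ≈ 6.4344e+5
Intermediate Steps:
b(s) = 361 (b(s) = 19² = 361)
D = -2136957/141973 (D = (2136596 + 361)/(916346 - 1058319) = 2136957/(-141973) = 2136957*(-1/141973) = -2136957/141973 ≈ -15.052)
D - 1*(-643459) = -2136957/141973 - 1*(-643459) = -2136957/141973 + 643459 = 91351667650/141973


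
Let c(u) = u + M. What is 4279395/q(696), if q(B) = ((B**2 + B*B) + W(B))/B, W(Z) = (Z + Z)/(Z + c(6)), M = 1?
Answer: 3008414685/978578 ≈ 3074.3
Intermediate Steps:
c(u) = 1 + u (c(u) = u + 1 = 1 + u)
W(Z) = 2*Z/(7 + Z) (W(Z) = (Z + Z)/(Z + (1 + 6)) = (2*Z)/(Z + 7) = (2*Z)/(7 + Z) = 2*Z/(7 + Z))
q(B) = (2*B**2 + 2*B/(7 + B))/B (q(B) = ((B**2 + B*B) + 2*B/(7 + B))/B = ((B**2 + B**2) + 2*B/(7 + B))/B = (2*B**2 + 2*B/(7 + B))/B)
4279395/q(696) = 4279395/((2*(1 + 696*(7 + 696))/(7 + 696))) = 4279395/((2*(1 + 696*703)/703)) = 4279395/((2*(1/703)*(1 + 489288))) = 4279395/((2*(1/703)*489289)) = 4279395/(978578/703) = 4279395*(703/978578) = 3008414685/978578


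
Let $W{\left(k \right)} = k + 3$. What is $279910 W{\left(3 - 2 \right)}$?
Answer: $1119640$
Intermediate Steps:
$W{\left(k \right)} = 3 + k$
$279910 W{\left(3 - 2 \right)} = 279910 \left(3 + \left(3 - 2\right)\right) = 279910 \left(3 + 1\right) = 279910 \cdot 4 = 1119640$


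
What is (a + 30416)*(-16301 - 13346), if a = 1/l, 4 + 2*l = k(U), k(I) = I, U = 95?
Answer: -82058686126/91 ≈ -9.0174e+8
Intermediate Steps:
l = 91/2 (l = -2 + (1/2)*95 = -2 + 95/2 = 91/2 ≈ 45.500)
a = 2/91 (a = 1/(91/2) = 2/91 ≈ 0.021978)
(a + 30416)*(-16301 - 13346) = (2/91 + 30416)*(-16301 - 13346) = (2767858/91)*(-29647) = -82058686126/91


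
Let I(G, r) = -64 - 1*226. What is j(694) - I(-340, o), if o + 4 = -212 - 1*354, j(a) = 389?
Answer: 679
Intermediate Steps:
o = -570 (o = -4 + (-212 - 1*354) = -4 + (-212 - 354) = -4 - 566 = -570)
I(G, r) = -290 (I(G, r) = -64 - 226 = -290)
j(694) - I(-340, o) = 389 - 1*(-290) = 389 + 290 = 679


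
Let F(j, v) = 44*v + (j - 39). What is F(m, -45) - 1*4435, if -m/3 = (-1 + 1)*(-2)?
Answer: -6454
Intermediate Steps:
m = 0 (m = -3*(-1 + 1)*(-2) = -0*(-2) = -3*0 = 0)
F(j, v) = -39 + j + 44*v (F(j, v) = 44*v + (-39 + j) = -39 + j + 44*v)
F(m, -45) - 1*4435 = (-39 + 0 + 44*(-45)) - 1*4435 = (-39 + 0 - 1980) - 4435 = -2019 - 4435 = -6454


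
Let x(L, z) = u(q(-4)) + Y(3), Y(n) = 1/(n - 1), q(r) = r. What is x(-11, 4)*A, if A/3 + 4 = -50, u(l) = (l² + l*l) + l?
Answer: -4617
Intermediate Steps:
Y(n) = 1/(-1 + n)
u(l) = l + 2*l² (u(l) = (l² + l²) + l = 2*l² + l = l + 2*l²)
A = -162 (A = -12 + 3*(-50) = -12 - 150 = -162)
x(L, z) = 57/2 (x(L, z) = -4*(1 + 2*(-4)) + 1/(-1 + 3) = -4*(1 - 8) + 1/2 = -4*(-7) + ½ = 28 + ½ = 57/2)
x(-11, 4)*A = (57/2)*(-162) = -4617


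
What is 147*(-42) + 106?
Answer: -6068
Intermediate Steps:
147*(-42) + 106 = -6174 + 106 = -6068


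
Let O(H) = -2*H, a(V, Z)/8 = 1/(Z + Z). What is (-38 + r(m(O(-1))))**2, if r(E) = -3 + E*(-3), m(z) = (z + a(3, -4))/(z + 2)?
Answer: 27889/16 ≈ 1743.1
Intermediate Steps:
a(V, Z) = 4/Z (a(V, Z) = 8/(Z + Z) = 8/((2*Z)) = 8*(1/(2*Z)) = 4/Z)
m(z) = (-1 + z)/(2 + z) (m(z) = (z + 4/(-4))/(z + 2) = (z + 4*(-1/4))/(2 + z) = (z - 1)/(2 + z) = (-1 + z)/(2 + z))
r(E) = -3 - 3*E
(-38 + r(m(O(-1))))**2 = (-38 + (-3 - 3*(-1 - 2*(-1))/(2 - 2*(-1))))**2 = (-38 + (-3 - 3*(-1 + 2)/(2 + 2)))**2 = (-38 + (-3 - 3/4))**2 = (-38 - 15/4)**2 = (-167/4)**2 = 27889/16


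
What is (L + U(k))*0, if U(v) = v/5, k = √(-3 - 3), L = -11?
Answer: 0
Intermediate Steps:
k = I*√6 (k = √(-6) = I*√6 ≈ 2.4495*I)
U(v) = v/5 (U(v) = v*(⅕) = v/5)
(L + U(k))*0 = (-11 + (I*√6)/5)*0 = (-11 + I*√6/5)*0 = 0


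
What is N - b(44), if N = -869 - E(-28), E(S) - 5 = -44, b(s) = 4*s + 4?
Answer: -1010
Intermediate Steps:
b(s) = 4 + 4*s
E(S) = -39 (E(S) = 5 - 44 = -39)
N = -830 (N = -869 - 1*(-39) = -869 + 39 = -830)
N - b(44) = -830 - (4 + 4*44) = -830 - (4 + 176) = -830 - 1*180 = -830 - 180 = -1010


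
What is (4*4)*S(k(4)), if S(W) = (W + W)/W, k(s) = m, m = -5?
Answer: 32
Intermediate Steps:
k(s) = -5
S(W) = 2 (S(W) = (2*W)/W = 2)
(4*4)*S(k(4)) = (4*4)*2 = 16*2 = 32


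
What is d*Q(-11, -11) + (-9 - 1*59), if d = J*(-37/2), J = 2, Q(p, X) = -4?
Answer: 80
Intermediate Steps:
d = -37 (d = 2*(-37/2) = -37)
d*Q(-11, -11) + (-9 - 1*59) = -37*(-4) + (-9 - 1*59) = 148 + (-9 - 59) = 148 - 68 = 80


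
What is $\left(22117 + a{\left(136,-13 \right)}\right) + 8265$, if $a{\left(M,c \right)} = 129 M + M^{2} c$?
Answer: $-192522$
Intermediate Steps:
$a{\left(M,c \right)} = 129 M + c M^{2}$
$\left(22117 + a{\left(136,-13 \right)}\right) + 8265 = \left(22117 + 136 \left(129 + 136 \left(-13\right)\right)\right) + 8265 = \left(22117 + 136 \left(129 - 1768\right)\right) + 8265 = \left(22117 + 136 \left(-1639\right)\right) + 8265 = \left(22117 - 222904\right) + 8265 = -200787 + 8265 = -192522$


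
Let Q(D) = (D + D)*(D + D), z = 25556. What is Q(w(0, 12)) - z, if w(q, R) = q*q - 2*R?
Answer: -23252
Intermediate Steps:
w(q, R) = q**2 - 2*R
Q(D) = 4*D**2 (Q(D) = (2*D)*(2*D) = 4*D**2)
Q(w(0, 12)) - z = 4*(0**2 - 2*12)**2 - 1*25556 = 4*(0 - 24)**2 - 25556 = 4*(-24)**2 - 25556 = 4*576 - 25556 = 2304 - 25556 = -23252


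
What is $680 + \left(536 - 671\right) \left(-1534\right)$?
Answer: $207770$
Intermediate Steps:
$680 + \left(536 - 671\right) \left(-1534\right) = 680 - -207090 = 680 + 207090 = 207770$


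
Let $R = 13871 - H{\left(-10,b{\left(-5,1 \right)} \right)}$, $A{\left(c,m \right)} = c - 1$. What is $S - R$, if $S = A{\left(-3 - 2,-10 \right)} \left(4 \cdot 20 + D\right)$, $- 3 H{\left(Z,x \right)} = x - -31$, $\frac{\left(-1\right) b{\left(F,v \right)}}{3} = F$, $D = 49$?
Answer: $- \frac{43981}{3} \approx -14660.0$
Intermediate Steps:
$b{\left(F,v \right)} = - 3 F$
$H{\left(Z,x \right)} = - \frac{31}{3} - \frac{x}{3}$ ($H{\left(Z,x \right)} = - \frac{x - -31}{3} = - \frac{x + 31}{3} = - \frac{31 + x}{3} = - \frac{31}{3} - \frac{x}{3}$)
$A{\left(c,m \right)} = -1 + c$
$S = -774$ ($S = \left(-1 - 5\right) \left(4 \cdot 20 + 49\right) = \left(-1 - 5\right) \left(80 + 49\right) = \left(-6\right) 129 = -774$)
$R = \frac{41659}{3}$ ($R = 13871 - \left(- \frac{31}{3} - \frac{\left(-3\right) \left(-5\right)}{3}\right) = 13871 - \left(- \frac{31}{3} - 5\right) = 13871 - - \frac{46}{3} = 13871 + \frac{46}{3} = \frac{41659}{3} \approx 13886.0$)
$S - R = -774 - \frac{41659}{3} = - \frac{43981}{3}$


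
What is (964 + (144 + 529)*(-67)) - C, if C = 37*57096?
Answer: -2156679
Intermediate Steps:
C = 2112552
(964 + (144 + 529)*(-67)) - C = (964 + (144 + 529)*(-67)) - 1*2112552 = (964 + 673*(-67)) - 2112552 = (964 - 45091) - 2112552 = -44127 - 2112552 = -2156679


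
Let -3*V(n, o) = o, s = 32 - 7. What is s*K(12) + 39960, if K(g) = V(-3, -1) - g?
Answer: 119005/3 ≈ 39668.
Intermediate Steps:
s = 25
V(n, o) = -o/3
K(g) = ⅓ - g (K(g) = -⅓*(-1) - g = ⅓ - g)
s*K(12) + 39960 = 25*(⅓ - 1*12) + 39960 = 25*(⅓ - 12) + 39960 = 25*(-35/3) + 39960 = -875/3 + 39960 = 119005/3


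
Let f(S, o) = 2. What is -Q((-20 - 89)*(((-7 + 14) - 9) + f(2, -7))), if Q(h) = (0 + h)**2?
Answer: 0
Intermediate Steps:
Q(h) = h**2
-Q((-20 - 89)*(((-7 + 14) - 9) + f(2, -7))) = -((-20 - 89)*(((-7 + 14) - 9) + 2))**2 = -(-109*((7 - 9) + 2))**2 = -(-109*(-2 + 2))**2 = -(-109*0)**2 = -1*0**2 = -1*0 = 0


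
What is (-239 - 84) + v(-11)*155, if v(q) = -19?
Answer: -3268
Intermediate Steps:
(-239 - 84) + v(-11)*155 = (-239 - 84) - 19*155 = -323 - 2945 = -3268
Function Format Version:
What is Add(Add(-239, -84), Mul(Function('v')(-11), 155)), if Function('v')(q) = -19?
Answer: -3268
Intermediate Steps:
Add(Add(-239, -84), Mul(Function('v')(-11), 155)) = Add(Add(-239, -84), Mul(-19, 155)) = Add(-323, -2945) = -3268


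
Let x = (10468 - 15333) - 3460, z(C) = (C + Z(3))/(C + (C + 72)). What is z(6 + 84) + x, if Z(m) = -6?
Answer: -24974/3 ≈ -8324.7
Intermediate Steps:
z(C) = (-6 + C)/(72 + 2*C) (z(C) = (C - 6)/(C + (C + 72)) = (-6 + C)/(C + (72 + C)) = (-6 + C)/(72 + 2*C))
x = -8325 (x = -4865 - 3460 = -8325)
z(6 + 84) + x = (-6 + (6 + 84))/(2*(36 + (6 + 84))) - 8325 = (-6 + 90)/(2*(36 + 90)) - 8325 = (½)*84/126 - 8325 = (½)*(1/126)*84 - 8325 = ⅓ - 8325 = -24974/3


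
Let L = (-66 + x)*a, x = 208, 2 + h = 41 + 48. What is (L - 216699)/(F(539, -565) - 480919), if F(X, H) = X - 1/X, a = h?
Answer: 110141955/258924821 ≈ 0.42538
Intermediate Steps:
h = 87 (h = -2 + (41 + 48) = -2 + 89 = 87)
a = 87
L = 12354 (L = (-66 + 208)*87 = 142*87 = 12354)
(L - 216699)/(F(539, -565) - 480919) = (12354 - 216699)/((539 - 1/539) - 480919) = -204345/((539 - 1*1/539) - 480919) = -204345/((539 - 1/539) - 480919) = -204345/(290520/539 - 480919) = -204345/(-258924821/539) = -204345*(-539/258924821) = 110141955/258924821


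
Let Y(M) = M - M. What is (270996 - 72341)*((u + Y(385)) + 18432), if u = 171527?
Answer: 37736305145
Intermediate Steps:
Y(M) = 0
(270996 - 72341)*((u + Y(385)) + 18432) = (270996 - 72341)*((171527 + 0) + 18432) = 198655*(171527 + 18432) = 198655*189959 = 37736305145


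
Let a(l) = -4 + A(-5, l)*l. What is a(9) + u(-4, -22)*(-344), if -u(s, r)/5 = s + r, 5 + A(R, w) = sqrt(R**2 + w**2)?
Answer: -44769 + 9*sqrt(106) ≈ -44676.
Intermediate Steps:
A(R, w) = -5 + sqrt(R**2 + w**2)
u(s, r) = -5*r - 5*s (u(s, r) = -5*(s + r) = -5*(r + s) = -5*r - 5*s)
a(l) = -4 + l*(-5 + sqrt(25 + l**2)) (a(l) = -4 + (-5 + sqrt((-5)**2 + l**2))*l = -4 + (-5 + sqrt(25 + l**2))*l = -4 + l*(-5 + sqrt(25 + l**2)))
a(9) + u(-4, -22)*(-344) = (-4 + 9*(-5 + sqrt(25 + 9**2))) + (-5*(-22) - 5*(-4))*(-344) = (-4 + 9*(-5 + sqrt(25 + 81))) + (110 + 20)*(-344) = (-4 + 9*(-5 + sqrt(106))) + 130*(-344) = (-4 + (-45 + 9*sqrt(106))) - 44720 = (-49 + 9*sqrt(106)) - 44720 = -44769 + 9*sqrt(106)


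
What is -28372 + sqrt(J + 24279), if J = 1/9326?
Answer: -28372 + sqrt(2111648456330)/9326 ≈ -28216.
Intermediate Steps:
J = 1/9326 ≈ 0.00010723
-28372 + sqrt(J + 24279) = -28372 + sqrt(1/9326 + 24279) = -28372 + sqrt(226425955/9326) = -28372 + sqrt(2111648456330)/9326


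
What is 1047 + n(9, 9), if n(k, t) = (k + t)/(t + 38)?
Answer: 49227/47 ≈ 1047.4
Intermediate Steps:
n(k, t) = (k + t)/(38 + t)
1047 + n(9, 9) = 1047 + (9 + 9)/(38 + 9) = 1047 + 18/47 = 49227/47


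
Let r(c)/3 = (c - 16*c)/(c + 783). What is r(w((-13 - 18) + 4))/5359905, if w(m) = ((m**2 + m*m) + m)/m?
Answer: 53/86949570 ≈ 6.0955e-7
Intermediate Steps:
w(m) = (m + 2*m**2)/m (w(m) = ((m**2 + m**2) + m)/m = (2*m**2 + m)/m = (m + 2*m**2)/m)
r(c) = -45*c/(783 + c) (r(c) = 3*((c - 16*c)/(c + 783)) = 3*((-15*c)/(783 + c)) = 3*(-15*c/(783 + c)) = -45*c/(783 + c))
r(w((-13 - 18) + 4))/5359905 = -45*(1 + 2*((-13 - 18) + 4))/(783 + (1 + 2*((-13 - 18) + 4)))/5359905 = -45*(1 + 2*(-31 + 4))/(783 + (1 + 2*(-31 + 4)))*(1/5359905) = -45*(1 + 2*(-27))/(783 + (1 + 2*(-27)))*(1/5359905) = -45*(1 - 54)/(783 + (1 - 54))*(1/5359905) = -45*(-53)/(783 - 53)*(1/5359905) = -45*(-53)/730*(1/5359905) = -45*(-53)*1/730*(1/5359905) = (477/146)*(1/5359905) = 53/86949570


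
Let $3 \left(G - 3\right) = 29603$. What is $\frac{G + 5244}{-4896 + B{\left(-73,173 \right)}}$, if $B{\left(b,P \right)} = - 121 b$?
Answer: $\frac{45344}{11811} \approx 3.8391$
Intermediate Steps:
$G = \frac{29612}{3}$ ($G = 3 + \frac{1}{3} \cdot 29603 = 3 + \frac{29603}{3} = \frac{29612}{3} \approx 9870.7$)
$\frac{G + 5244}{-4896 + B{\left(-73,173 \right)}} = \frac{\frac{29612}{3} + 5244}{-4896 - -8833} = \frac{45344}{3 \left(-4896 + 8833\right)} = \frac{45344}{3 \cdot 3937} = \frac{45344}{3} \cdot \frac{1}{3937} = \frac{45344}{11811}$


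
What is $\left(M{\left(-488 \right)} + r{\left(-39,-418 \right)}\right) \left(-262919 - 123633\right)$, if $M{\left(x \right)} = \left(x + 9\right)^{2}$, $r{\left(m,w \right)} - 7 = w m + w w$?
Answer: $-162535065648$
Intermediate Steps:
$r{\left(m,w \right)} = 7 + w^{2} + m w$ ($r{\left(m,w \right)} = 7 + \left(w m + w w\right) = 7 + \left(m w + w^{2}\right) = 7 + \left(w^{2} + m w\right) = 7 + w^{2} + m w$)
$M{\left(x \right)} = \left(9 + x\right)^{2}$
$\left(M{\left(-488 \right)} + r{\left(-39,-418 \right)}\right) \left(-262919 - 123633\right) = \left(\left(9 - 488\right)^{2} + \left(7 + \left(-418\right)^{2} - -16302\right)\right) \left(-262919 - 123633\right) = \left(\left(-479\right)^{2} + \left(7 + 174724 + 16302\right)\right) \left(-386552\right) = \left(229441 + 191033\right) \left(-386552\right) = 420474 \left(-386552\right) = -162535065648$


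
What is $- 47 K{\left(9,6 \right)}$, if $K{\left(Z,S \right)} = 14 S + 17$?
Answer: $-4747$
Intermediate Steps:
$K{\left(Z,S \right)} = 17 + 14 S$
$- 47 K{\left(9,6 \right)} = - 47 \left(17 + 14 \cdot 6\right) = - 47 \left(17 + 84\right) = \left(-47\right) 101 = -4747$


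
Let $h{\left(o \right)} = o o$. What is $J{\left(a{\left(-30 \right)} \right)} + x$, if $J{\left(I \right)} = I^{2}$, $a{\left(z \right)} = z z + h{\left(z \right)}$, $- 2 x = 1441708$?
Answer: $2519146$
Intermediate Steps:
$h{\left(o \right)} = o^{2}$
$x = -720854$ ($x = \left(- \frac{1}{2}\right) 1441708 = -720854$)
$a{\left(z \right)} = 2 z^{2}$ ($a{\left(z \right)} = z z + z^{2} = z^{2} + z^{2} = 2 z^{2}$)
$J{\left(a{\left(-30 \right)} \right)} + x = \left(2 \left(-30\right)^{2}\right)^{2} - 720854 = \left(2 \cdot 900\right)^{2} - 720854 = 1800^{2} - 720854 = 3240000 - 720854 = 2519146$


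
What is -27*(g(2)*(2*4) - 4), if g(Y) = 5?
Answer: -972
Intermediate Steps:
-27*(g(2)*(2*4) - 4) = -27*(5*(2*4) - 4) = -27*(5*8 - 4) = -27*(40 - 4) = -27*36 = -972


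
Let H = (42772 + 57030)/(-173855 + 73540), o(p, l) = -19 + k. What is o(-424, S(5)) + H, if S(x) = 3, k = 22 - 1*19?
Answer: -1704842/100315 ≈ -16.995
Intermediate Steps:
k = 3 (k = 22 - 19 = 3)
o(p, l) = -16 (o(p, l) = -19 + 3 = -16)
H = -99802/100315 (H = 99802/(-100315) = 99802*(-1/100315) = -99802/100315 ≈ -0.99489)
o(-424, S(5)) + H = -16 - 99802/100315 = -1704842/100315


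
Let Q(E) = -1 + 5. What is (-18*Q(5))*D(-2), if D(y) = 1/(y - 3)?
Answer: 72/5 ≈ 14.400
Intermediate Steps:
D(y) = 1/(-3 + y)
Q(E) = 4
(-18*Q(5))*D(-2) = (-18*4)/(-3 - 2) = -72/(-5) = -72*(-⅕) = 72/5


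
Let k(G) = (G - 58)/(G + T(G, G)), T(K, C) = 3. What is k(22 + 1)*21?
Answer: -735/26 ≈ -28.269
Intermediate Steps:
k(G) = (-58 + G)/(3 + G) (k(G) = (G - 58)/(G + 3) = (-58 + G)/(3 + G))
k(22 + 1)*21 = ((-58 + (22 + 1))/(3 + (22 + 1)))*21 = ((-58 + 23)/(3 + 23))*21 = (-35/26)*21 = ((1/26)*(-35))*21 = -35/26*21 = -735/26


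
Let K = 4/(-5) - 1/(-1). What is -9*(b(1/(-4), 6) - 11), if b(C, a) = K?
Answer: 486/5 ≈ 97.200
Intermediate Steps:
K = ⅕ (K = 4*(-⅕) - 1*(-1) = -⅘ + 1 = ⅕ ≈ 0.20000)
b(C, a) = ⅕
-9*(b(1/(-4), 6) - 11) = -9*(⅕ - 11) = -9*(-54/5) = 486/5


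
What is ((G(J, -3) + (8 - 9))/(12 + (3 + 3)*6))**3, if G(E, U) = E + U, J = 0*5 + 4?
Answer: 0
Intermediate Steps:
J = 4 (J = 0 + 4 = 4)
((G(J, -3) + (8 - 9))/(12 + (3 + 3)*6))**3 = (((4 - 3) + (8 - 9))/(12 + (3 + 3)*6))**3 = ((1 - 1)/(12 + 6*6))**3 = (0/(12 + 36))**3 = (0/48)**3 = (0*(1/48))**3 = 0**3 = 0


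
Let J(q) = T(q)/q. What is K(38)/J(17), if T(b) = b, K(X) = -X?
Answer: -38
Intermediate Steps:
J(q) = 1 (J(q) = q/q = 1)
K(38)/J(17) = -1*38/1 = -38*1 = -38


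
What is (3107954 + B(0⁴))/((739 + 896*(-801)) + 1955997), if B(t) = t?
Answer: 1553977/619520 ≈ 2.5084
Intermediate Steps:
(3107954 + B(0⁴))/((739 + 896*(-801)) + 1955997) = (3107954 + 0⁴)/((739 + 896*(-801)) + 1955997) = (3107954 + 0)/((739 - 717696) + 1955997) = 3107954/(-716957 + 1955997) = 3107954/1239040 = 3107954*(1/1239040) = 1553977/619520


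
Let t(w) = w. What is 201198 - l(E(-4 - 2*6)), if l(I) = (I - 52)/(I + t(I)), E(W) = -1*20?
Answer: 1005981/5 ≈ 2.0120e+5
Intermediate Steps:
E(W) = -20
l(I) = (-52 + I)/(2*I) (l(I) = (I - 52)/(I + I) = (-52 + I)/((2*I)) = (-52 + I)*(1/(2*I)) = (-52 + I)/(2*I))
201198 - l(E(-4 - 2*6)) = 201198 - (-52 - 20)/(2*(-20)) = 201198 - (-1)*(-72)/(2*20) = 201198 - 1*9/5 = 201198 - 9/5 = 1005981/5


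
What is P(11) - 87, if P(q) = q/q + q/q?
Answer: -85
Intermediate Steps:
P(q) = 2 (P(q) = 1 + 1 = 2)
P(11) - 87 = 2 - 87 = -85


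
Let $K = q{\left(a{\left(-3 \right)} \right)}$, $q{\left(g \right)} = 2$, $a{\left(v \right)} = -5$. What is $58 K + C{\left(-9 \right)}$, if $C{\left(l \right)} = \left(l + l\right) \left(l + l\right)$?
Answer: $440$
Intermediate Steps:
$C{\left(l \right)} = 4 l^{2}$ ($C{\left(l \right)} = 2 l 2 l = 4 l^{2}$)
$K = 2$
$58 K + C{\left(-9 \right)} = 58 \cdot 2 + 4 \left(-9\right)^{2} = 116 + 4 \cdot 81 = 116 + 324 = 440$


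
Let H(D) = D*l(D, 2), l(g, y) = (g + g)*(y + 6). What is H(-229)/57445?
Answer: 839056/57445 ≈ 14.606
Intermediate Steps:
l(g, y) = 2*g*(6 + y) (l(g, y) = (2*g)*(6 + y) = 2*g*(6 + y))
H(D) = 16*D² (H(D) = D*(2*D*(6 + 2)) = D*(2*D*8) = D*(16*D) = 16*D²)
H(-229)/57445 = (16*(-229)²)/57445 = (16*52441)*(1/57445) = 839056*(1/57445) = 839056/57445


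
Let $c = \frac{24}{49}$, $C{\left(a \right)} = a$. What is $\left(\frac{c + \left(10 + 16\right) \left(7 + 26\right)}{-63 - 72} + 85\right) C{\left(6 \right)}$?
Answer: $\frac{115602}{245} \approx 471.84$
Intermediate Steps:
$c = \frac{24}{49}$ ($c = 24 \cdot \frac{1}{49} = \frac{24}{49} \approx 0.4898$)
$\left(\frac{c + \left(10 + 16\right) \left(7 + 26\right)}{-63 - 72} + 85\right) C{\left(6 \right)} = \left(\frac{\frac{24}{49} + \left(10 + 16\right) \left(7 + 26\right)}{-63 - 72} + 85\right) 6 = \left(\frac{\frac{24}{49} + 26 \cdot 33}{-135} + 85\right) 6 = \left(\left(\frac{24}{49} + 858\right) \left(- \frac{1}{135}\right) + 85\right) 6 = \left(\frac{42066}{49} \left(- \frac{1}{135}\right) + 85\right) 6 = \left(- \frac{1558}{245} + 85\right) 6 = \frac{19267}{245} \cdot 6 = \frac{115602}{245}$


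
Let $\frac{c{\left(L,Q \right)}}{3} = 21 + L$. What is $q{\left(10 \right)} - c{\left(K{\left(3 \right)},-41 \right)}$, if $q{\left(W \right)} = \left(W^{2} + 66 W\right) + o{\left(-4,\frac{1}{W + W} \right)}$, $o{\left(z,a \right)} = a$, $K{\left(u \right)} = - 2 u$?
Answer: $\frac{14301}{20} \approx 715.05$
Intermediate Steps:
$c{\left(L,Q \right)} = 63 + 3 L$ ($c{\left(L,Q \right)} = 3 \left(21 + L\right) = 63 + 3 L$)
$q{\left(W \right)} = W^{2} + \frac{1}{2 W} + 66 W$ ($q{\left(W \right)} = \left(W^{2} + 66 W\right) + \frac{1}{W + W} = \left(W^{2} + 66 W\right) + \frac{1}{2 W} = W^{2} + \frac{1}{2 W} + 66 W$)
$q{\left(10 \right)} - c{\left(K{\left(3 \right)},-41 \right)} = \left(10^{2} + \frac{1}{2 \cdot 10} + 66 \cdot 10\right) - \left(63 + 3 \left(\left(-2\right) 3\right)\right) = \left(100 + \frac{1}{2} \cdot \frac{1}{10} + 660\right) - \left(63 + 3 \left(-6\right)\right) = \left(100 + \frac{1}{20} + 660\right) - \left(63 - 18\right) = \frac{15201}{20} - 45 = \frac{14301}{20}$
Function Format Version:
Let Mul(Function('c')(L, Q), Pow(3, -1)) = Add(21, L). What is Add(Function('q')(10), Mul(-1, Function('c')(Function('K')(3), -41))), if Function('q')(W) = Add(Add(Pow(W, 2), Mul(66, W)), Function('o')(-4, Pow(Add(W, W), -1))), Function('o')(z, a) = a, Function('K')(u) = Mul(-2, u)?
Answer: Rational(14301, 20) ≈ 715.05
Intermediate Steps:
Function('c')(L, Q) = Add(63, Mul(3, L)) (Function('c')(L, Q) = Mul(3, Add(21, L)) = Add(63, Mul(3, L)))
Function('q')(W) = Add(Pow(W, 2), Mul(Rational(1, 2), Pow(W, -1)), Mul(66, W)) (Function('q')(W) = Add(Add(Pow(W, 2), Mul(66, W)), Pow(Add(W, W), -1)) = Add(Add(Pow(W, 2), Mul(66, W)), Pow(Mul(2, W), -1)) = Add(Add(Pow(W, 2), Mul(66, W)), Mul(Rational(1, 2), Pow(W, -1))) = Add(Pow(W, 2), Mul(Rational(1, 2), Pow(W, -1)), Mul(66, W)))
Add(Function('q')(10), Mul(-1, Function('c')(Function('K')(3), -41))) = Add(Add(Pow(10, 2), Mul(Rational(1, 2), Pow(10, -1)), Mul(66, 10)), Mul(-1, Add(63, Mul(3, Mul(-2, 3))))) = Add(Add(100, Mul(Rational(1, 2), Rational(1, 10)), 660), Mul(-1, Add(63, Mul(3, -6)))) = Add(Add(100, Rational(1, 20), 660), Mul(-1, Add(63, -18))) = Add(Rational(15201, 20), Mul(-1, 45)) = Add(Rational(15201, 20), -45) = Rational(14301, 20)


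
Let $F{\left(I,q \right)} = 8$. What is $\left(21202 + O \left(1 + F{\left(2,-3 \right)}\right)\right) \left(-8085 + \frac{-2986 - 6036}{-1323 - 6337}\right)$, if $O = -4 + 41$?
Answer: $- \frac{133349194973}{766} \approx -1.7409 \cdot 10^{8}$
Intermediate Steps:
$O = 37$
$\left(21202 + O \left(1 + F{\left(2,-3 \right)}\right)\right) \left(-8085 + \frac{-2986 - 6036}{-1323 - 6337}\right) = \left(21202 + 37 \left(1 + 8\right)\right) \left(-8085 + \frac{-2986 - 6036}{-1323 - 6337}\right) = \left(21202 + 37 \cdot 9\right) \left(-8085 - \frac{9022}{-7660}\right) = \left(21202 + 333\right) \left(-8085 - - \frac{4511}{3830}\right) = 21535 \left(-8085 + \frac{4511}{3830}\right) = 21535 \left(- \frac{30961039}{3830}\right) = - \frac{133349194973}{766}$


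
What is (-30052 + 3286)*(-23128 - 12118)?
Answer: 943394436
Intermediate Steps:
(-30052 + 3286)*(-23128 - 12118) = -26766*(-35246) = 943394436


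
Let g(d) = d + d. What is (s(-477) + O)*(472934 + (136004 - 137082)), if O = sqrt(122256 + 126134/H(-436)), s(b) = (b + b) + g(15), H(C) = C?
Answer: -435994944 + 235928*sqrt(5796345538)/109 ≈ -2.7121e+8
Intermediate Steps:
g(d) = 2*d
s(b) = 30 + 2*b (s(b) = (b + b) + 2*15 = 2*b + 30 = 30 + 2*b)
O = sqrt(5796345538)/218 (O = sqrt(122256 + 126134/(-436)) = sqrt(122256 + 126134*(-1/436)) = sqrt(122256 - 63067/218) = sqrt(26588741/218) = sqrt(5796345538)/218 ≈ 349.24)
(s(-477) + O)*(472934 + (136004 - 137082)) = ((30 + 2*(-477)) + sqrt(5796345538)/218)*(472934 + (136004 - 137082)) = ((30 - 954) + sqrt(5796345538)/218)*(472934 - 1078) = (-924 + sqrt(5796345538)/218)*471856 = -435994944 + 235928*sqrt(5796345538)/109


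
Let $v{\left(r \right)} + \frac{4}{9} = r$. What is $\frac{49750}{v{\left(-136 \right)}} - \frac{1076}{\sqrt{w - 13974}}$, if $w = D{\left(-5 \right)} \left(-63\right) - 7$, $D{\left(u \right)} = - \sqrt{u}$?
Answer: $- \frac{223875}{614} - \frac{1076}{\sqrt{-13981 + 63 i \sqrt{5}}} \approx -364.66 + 9.0997 i$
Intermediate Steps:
$v{\left(r \right)} = - \frac{4}{9} + r$
$w = -7 + 63 i \sqrt{5}$ ($w = - \sqrt{-5} \left(-63\right) - 7 = - i \sqrt{5} \left(-63\right) - 7 = 63 i \sqrt{5} - 7 = -7 + 63 i \sqrt{5} \approx -7.0 + 140.87 i$)
$\frac{49750}{v{\left(-136 \right)}} - \frac{1076}{\sqrt{w - 13974}} = \frac{49750}{- \frac{4}{9} - 136} - \frac{1076}{\sqrt{\left(-7 + 63 i \sqrt{5}\right) - 13974}} = \frac{49750}{- \frac{1228}{9}} - \frac{1076}{\sqrt{-13981 + 63 i \sqrt{5}}} = 49750 \left(- \frac{9}{1228}\right) - \frac{1076}{\sqrt{-13981 + 63 i \sqrt{5}}} = - \frac{223875}{614} - \frac{1076}{\sqrt{-13981 + 63 i \sqrt{5}}}$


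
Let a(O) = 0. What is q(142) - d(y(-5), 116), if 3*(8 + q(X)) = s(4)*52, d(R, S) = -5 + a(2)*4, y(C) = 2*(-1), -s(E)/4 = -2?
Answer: 407/3 ≈ 135.67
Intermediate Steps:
s(E) = 8 (s(E) = -4*(-2) = 8)
y(C) = -2
d(R, S) = -5 (d(R, S) = -5 + 0*4 = -5 + 0 = -5)
q(X) = 392/3 (q(X) = -8 + (8*52)/3 = -8 + (⅓)*416 = -8 + 416/3 = 392/3)
q(142) - d(y(-5), 116) = 392/3 - 1*(-5) = 392/3 + 5 = 407/3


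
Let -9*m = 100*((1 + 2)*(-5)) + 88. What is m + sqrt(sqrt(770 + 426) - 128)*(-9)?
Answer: 1412/9 - 9*sqrt(-128 + 2*sqrt(299)) ≈ 156.89 - 86.987*I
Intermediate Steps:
m = 1412/9 (m = -(100*((1 + 2)*(-5)) + 88)/9 = -(100*(3*(-5)) + 88)/9 = -(100*(-15) + 88)/9 = -(-1500 + 88)/9 = -1/9*(-1412) = 1412/9 ≈ 156.89)
m + sqrt(sqrt(770 + 426) - 128)*(-9) = 1412/9 + sqrt(sqrt(770 + 426) - 128)*(-9) = 1412/9 + sqrt(sqrt(1196) - 128)*(-9) = 1412/9 + sqrt(2*sqrt(299) - 128)*(-9) = 1412/9 + sqrt(-128 + 2*sqrt(299))*(-9) = 1412/9 - 9*sqrt(-128 + 2*sqrt(299))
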